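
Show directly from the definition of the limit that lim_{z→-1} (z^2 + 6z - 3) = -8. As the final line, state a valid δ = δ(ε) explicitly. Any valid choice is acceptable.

Let ε > 0 be given. We want δ > 0 such that 0 < |z + 1| < δ implies |(z^2 + 6z - 3) + 8| < ε.
(z^2 + 6z - 3) + 8 = z^2 + 6z + 5 = (z + 1)(z + 5).
So |(z^2 + 6z - 3) + 8| = |z + 1|·|z + 5|.
Assume first that |z + 1| < 1, so |z| < 2. Then |z + 5| ≤ 2 + 5 = 7.
Hence |(z^2 + 6z - 3) + 8| ≤ 7|z + 1| < ε provided |z + 1| < ε/7.
Take δ = min(1, ε/7). Then 0 < |z + 1| < δ gives both |z + 1| < 1 and |z + 1| < ε/7, so |(z^2 + 6z - 3) + 8| < ε.

δ = min(1, ε/7)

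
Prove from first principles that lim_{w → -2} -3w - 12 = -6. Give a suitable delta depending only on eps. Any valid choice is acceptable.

delta = eps/3

Let eps > 0 be given. We need delta > 0 so that 0 < |w + 2| < delta implies |(-3w - 12) + 6| < eps.
|(-3w - 12) + 6| = |-3w - 6| = 3|w + 2|.
So 3|w + 2| < eps exactly when |w + 2| < eps/3.
Take delta = eps/3. If 0 < |w + 2| < delta then |(-3w - 12) + 6| = 3|w + 2| < 3·(eps/3) = eps.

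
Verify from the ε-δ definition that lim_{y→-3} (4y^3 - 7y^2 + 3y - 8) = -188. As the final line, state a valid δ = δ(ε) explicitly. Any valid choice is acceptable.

δ = min(2, ε/255)

Suppose ε > 0. We want δ > 0 such that 0 < |y + 3| < δ implies |(4y^3 - 7y^2 + 3y - 8) + 188| < ε.
(4y^3 - 7y^2 + 3y - 8) + 188 = 4y^3 - 7y^2 + 3y + 180 = (y + 3)(4y^2 - 19y + 60).
So |(4y^3 - 7y^2 + 3y - 8) + 188| = |y + 3|·|4y^2 - 19y + 60|.
Require δ ≤ 2. Then |y + 3| < 2 gives |y| < 5, and by the triangle inequality |4y^2 - 19y + 60| ≤ 4·5^2 + 19·5 + 60 = 255.
Hence |(4y^3 - 7y^2 + 3y - 8) + 188| ≤ 255|y + 3| < ε provided |y + 3| < ε/255.
Take δ = min(2, ε/255). Then 0 < |y + 3| < δ gives both |y + 3| < 2 and |y + 3| < ε/255, so |(4y^3 - 7y^2 + 3y - 8) + 188| < ε.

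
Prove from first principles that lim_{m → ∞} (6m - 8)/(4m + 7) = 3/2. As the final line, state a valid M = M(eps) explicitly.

Fix eps > 0. For m ≥ 1, |(6m - 8)/(4m + 7) − (3/2)| = |-74|/(4(4m + 7)) = 74/(4(4m + 7)).
Since 4m + 7 ≥ 4m for m ≥ 1, this is ≤ 74/(4·4m) = (37/8)/m.
So |(6m - 8)/(4m + 7) − (3/2)| < eps whenever m > (37/8)/eps.
Take M = (37/8)/eps. If m > M then |(6m - 8)/(4m + 7) − (3/2)| ≤ (37/8)/m < eps.

M = (37/8)/eps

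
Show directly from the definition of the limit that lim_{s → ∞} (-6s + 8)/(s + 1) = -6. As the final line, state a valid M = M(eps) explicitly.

M = 14/eps

Fix eps > 0. We seek M > 0 such that s > M implies |(-6s + 8)/(s + 1) + 6| < eps.
(-6s + 8)/(s + 1) + 6 = ((-6s + 8) − (-6)(s + 1)) / ((s + 1)) = 14/((s + 1)).
For s > 0 we have s + 1 > s, so |(-6s + 8)/(s + 1) + 6| = 14/((s + 1)) < 14/(s) = 14/s.
Thus |(-6s + 8)/(s + 1) + 6| < eps whenever s > 14/eps.
Take M = 14/eps. If s > M then |(-6s + 8)/(s + 1) + 6| < 14/s < eps.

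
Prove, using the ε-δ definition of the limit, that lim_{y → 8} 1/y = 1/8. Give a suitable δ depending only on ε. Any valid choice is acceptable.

Let ε > 0 be given. We seek δ > 0 such that 0 < |y − 8| < δ implies |1/y − (1/8)| < ε.
|1/y − (1/8)| = |8 − y|/(8·|y|) = |y − 8|/(8|y|).
Require δ ≤ 4 so that |y| > 8 − 4 = 4, hence 8|y| > 32.
Then |1/y − (1/8)| < |y − 8|/32, which is < ε when |y − 8| < 32ε.
Take δ = min(4, 32ε). Then 0 < |y − 8| < δ gives both |y − 8| < 4 and |y − 8| < 32ε, so |1/y − (1/8)| < ε.

δ = min(4, 32ε)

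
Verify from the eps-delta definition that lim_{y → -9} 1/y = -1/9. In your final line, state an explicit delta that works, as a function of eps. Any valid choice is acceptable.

delta = min(9/2, (81/2)eps)

Fix eps > 0. We seek delta > 0 such that 0 < |y + 9| < delta implies |1/y + 1/9| < eps.
|1/y + 1/9| = |-9 − y|/(9·|y|) = |y + 9|/(9|y|).
Require delta ≤ 9/2 so that |y| > 9 − 9/2 = 9/2, hence 9|y| > 81/2.
Then |1/y + 1/9| < |y + 9|/(81/2), which is < eps when |y + 9| < (81/2)eps.
Take delta = min(9/2, (81/2)eps). Then 0 < |y + 9| < delta gives both |y + 9| < 9/2 and |y + 9| < (81/2)eps, so |1/y + 1/9| < eps.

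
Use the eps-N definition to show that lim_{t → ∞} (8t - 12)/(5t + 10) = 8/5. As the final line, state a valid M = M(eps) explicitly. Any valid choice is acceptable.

M = (28/5)/eps

Let eps > 0 be given. We seek M > 0 such that t > M implies |(8t - 12)/(5t + 10) − (8/5)| < eps.
(8t - 12)/(5t + 10) − (8/5) = (5(8t - 12) − 8(5t + 10)) / (5(5t + 10)) = -140/(5(5t + 10)).
For t > 0 we have 5t + 10 > 5t, so |(8t - 12)/(5t + 10) − (8/5)| = 140/(5(5t + 10)) < 140/(5·5t) = (28/5)/t.
Thus |(8t - 12)/(5t + 10) − (8/5)| < eps whenever t > (28/5)/eps.
Take M = (28/5)/eps. If t > M then |(8t - 12)/(5t + 10) − (8/5)| < (28/5)/t < eps.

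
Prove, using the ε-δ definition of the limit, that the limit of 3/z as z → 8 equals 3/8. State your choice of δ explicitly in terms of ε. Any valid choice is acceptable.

δ = min(4, (32/3)ε)

Suppose ε > 0. We seek δ > 0 such that 0 < |z − 8| < δ implies |3/z − (3/8)| < ε.
|3/z − (3/8)| = 3·|8 − z|/(8·|z|) = 3|z − 8|/(8|z|).
Restrict δ ≤ 4. Then |z − 8| < 4 gives |z| > 4, so 8|z| > 32.
Then |3/z − (3/8)| < 3|z − 8|/32, which is < ε when |z − 8| < (32/3)ε.
Take δ = min(4, (32/3)ε). Then 0 < |z − 8| < δ gives both |z − 8| < 4 and |z − 8| < (32/3)ε, so |3/z − (3/8)| < ε.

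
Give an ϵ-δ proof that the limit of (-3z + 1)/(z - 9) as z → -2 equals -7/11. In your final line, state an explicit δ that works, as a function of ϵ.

δ = min(11/2, (121/52)ϵ)

Suppose ϵ > 0. We want δ > 0 with 0 < |z + 2| < δ ⇒ |(-3z + 1)/(z - 9) + 7/11| < ϵ.
Combining over a common denominator, (-3z + 1)/(z - 9) + 7/11 = [(-3z + 1)·(-11) − 7·(z - 9)] / [(-11)·(z - 9)] = 26(z + 2) / ((-11)(z - 9)).
So |(-3z + 1)/(z - 9) + 7/11| = 26|z + 2| / (11·|z − 9|).
Require δ ≤ 11/2, so |z − 9| ≥ |-11| − |z + 2| > 11 − 11/2 = 11/2.
Hence |(-3z + 1)/(z - 9) + 7/11| < 26|z + 2|/(11·(11/2)) = (52/121)|z + 2|, which is < ϵ once |z + 2| < (121/52)ϵ.
Take δ = min(11/2, (121/52)ϵ). Then 0 < |z + 2| < δ forces both bounds, so |(-3z + 1)/(z - 9) + 7/11| < ϵ.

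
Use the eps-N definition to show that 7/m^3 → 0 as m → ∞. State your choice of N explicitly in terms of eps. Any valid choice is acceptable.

N = (7/eps)^{1/3}

Let eps > 0 be given. For m ≥ 1, |7/m^3 − 0| = 7/m^3.
7/m^3 < eps ⇔ m^3 > 7/eps ⇔ m > (7/eps)^{1/3}.
Take N = (7/eps)^{1/3}. Then m > N implies 7/m^3 < eps.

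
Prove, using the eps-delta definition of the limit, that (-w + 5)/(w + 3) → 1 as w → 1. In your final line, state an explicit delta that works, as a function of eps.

Let eps > 0 be given. We want delta > 0 with 0 < |w − 1| < delta ⇒ |(-w + 5)/(w + 3) − 1| < eps.
Combining over a common denominator, (-w + 5)/(w + 3) − 1 = [(-w + 5)·4 − 4·(w + 3)] / [4·(w + 3)] = -8(w − 1) / (4(w + 3)).
So |(-w + 5)/(w + 3) − 1| = 8|w − 1| / (4·|w + 3|).
Restrict delta ≤ 2. Then |w − 1| < 2 gives |w + 3| = |(w − 1) + 4| ≥ 4 − 2 = 2.
Hence |(-w + 5)/(w + 3) − 1| < 8|w − 1|/(4·2) = |w − 1|, which is < eps once |w − 1| < eps.
Take delta = min(2, eps). Then 0 < |w − 1| < delta forces both bounds, so |(-w + 5)/(w + 3) − 1| < eps.

delta = min(2, eps)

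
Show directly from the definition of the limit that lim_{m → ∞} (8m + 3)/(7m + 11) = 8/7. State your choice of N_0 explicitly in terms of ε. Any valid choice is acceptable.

Suppose ε > 0. For m ≥ 1, |(8m + 3)/(7m + 11) − (8/7)| = |-67|/(7(7m + 11)) = 67/(7(7m + 11)).
Since 7m + 11 ≥ 7m for m ≥ 1, this is ≤ 67/(7·7m) = (67/49)/m.
So |(8m + 3)/(7m + 11) − (8/7)| < ε whenever m > (67/49)/ε.
Take N_0 = (67/49)/ε. If m > N_0 then |(8m + 3)/(7m + 11) − (8/7)| ≤ (67/49)/m < ε.

N_0 = (67/49)/ε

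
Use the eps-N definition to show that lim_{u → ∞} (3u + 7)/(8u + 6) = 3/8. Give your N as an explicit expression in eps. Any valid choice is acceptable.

Let eps > 0. We seek N > 0 such that u > N implies |(3u + 7)/(8u + 6) − (3/8)| < eps.
(3u + 7)/(8u + 6) − (3/8) = (8(3u + 7) − 3(8u + 6)) / (8(8u + 6)) = 38/(8(8u + 6)).
For u > 0 we have 8u + 6 > 8u, so |(3u + 7)/(8u + 6) − (3/8)| = 38/(8(8u + 6)) < 38/(8·8u) = (19/32)/u.
Thus |(3u + 7)/(8u + 6) − (3/8)| < eps whenever u > (19/32)/eps.
Take N = (19/32)/eps. If u > N then |(3u + 7)/(8u + 6) − (3/8)| < (19/32)/u < eps.

N = (19/32)/eps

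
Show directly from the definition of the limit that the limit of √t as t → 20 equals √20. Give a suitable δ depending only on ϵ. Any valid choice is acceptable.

Let ϵ > 0. We want δ > 0 such that 0 < |t − 20| < δ implies |√t − √20| < ϵ.
Multiplying by the conjugate, |√t − √20| = |t − 20|/(√t + √20).
Restrict δ ≤ 20 so that |t − 20| < 20 forces t > 0, and then √t + √20 > √20.
Hence |√t − √20| < |t − 20|/√20, which is < ϵ once |t − 20| < √20·ϵ.
Take δ = min(20, √20·ϵ). If 0 < |t − 20| < δ then t > 0 and |√t − √20| < |t − 20|/√20 < ϵ.

δ = min(20, √20·ϵ)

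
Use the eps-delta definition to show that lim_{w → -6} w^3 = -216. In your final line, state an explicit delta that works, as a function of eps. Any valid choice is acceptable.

delta = min(2, eps/148)

Fix eps > 0. We seek delta > 0 with 0 < |w + 6| < delta ⇒ |w^3 + 216| < eps.
Factor: w^3 + 216 = (w + 6)(w^2 - 6w + 36), so |w^3 + 216| = |w + 6|·|w^2 - 6w + 36|.
Impose delta ≤ 2 so that |w| < 8; then |w^2 - 6w + 36| ≤ 148.
Hence |w^3 + 216| ≤ 148|w + 6|, which is < eps once |w + 6| < eps/148.
Take delta = min(2, eps/148). If 0 < |w + 6| < delta then both bounds hold and |w^3 + 216| ≤ 148|w + 6| < 148·(eps/148) = eps.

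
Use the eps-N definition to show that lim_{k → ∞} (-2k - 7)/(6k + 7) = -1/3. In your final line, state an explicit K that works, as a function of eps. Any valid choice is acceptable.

K = (7/9)/eps

Let eps > 0. For k ≥ 1, |(-2k - 7)/(6k + 7) + 1/3| = |-28|/(6(6k + 7)) = 28/(6(6k + 7)).
Since 6k + 7 ≥ 6k for k ≥ 1, this is ≤ 28/(6·6k) = (7/9)/k.
So |(-2k - 7)/(6k + 7) + 1/3| < eps whenever k > (7/9)/eps.
Take K = (7/9)/eps. If k > K then |(-2k - 7)/(6k + 7) + 1/3| ≤ (7/9)/k < eps.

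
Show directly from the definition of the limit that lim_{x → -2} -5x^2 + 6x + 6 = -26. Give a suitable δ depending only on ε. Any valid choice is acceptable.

δ = min(1, ε/31)

Let ε > 0 be given. We want δ > 0 such that 0 < |x + 2| < δ implies |(-5x^2 + 6x + 6) + 26| < ε.
(-5x^2 + 6x + 6) + 26 = -5x^2 + 6x + 32 = (x + 2)(-5x + 16).
So |(-5x^2 + 6x + 6) + 26| = |x + 2|·|-5x + 16|.
Assume first that |x + 2| < 1, so |x| < 3. Then |-5x + 16| ≤ 5·3 + 16 = 31.
Hence |(-5x^2 + 6x + 6) + 26| ≤ 31|x + 2| < ε provided |x + 2| < ε/31.
Take δ = min(1, ε/31). Then 0 < |x + 2| < δ gives both |x + 2| < 1 and |x + 2| < ε/31, so |(-5x^2 + 6x + 6) + 26| < ε.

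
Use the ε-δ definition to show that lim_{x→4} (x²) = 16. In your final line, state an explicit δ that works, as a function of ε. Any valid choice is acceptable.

δ = min(1, ε/9)

Fix ε > 0. We seek δ > 0 with 0 < |x − 4| < δ ⇒ |x² − 16| < ε.
Factor: x² − 16 = (x − 4)(x + 4), so |x² − 16| = |x − 4|·|x + 4|.
Restrict δ ≤ 1. Then |x − 4| < 1 gives |x| < 5, so by the triangle inequality |x + 4| ≤ 5 + 4 = 9.
Hence |x² − 16| ≤ 9|x − 4|, which is < ε once |x − 4| < ε/9.
Take δ = min(1, ε/9). If 0 < |x − 4| < δ then both bounds hold and |x² − 16| ≤ 9|x − 4| < 9·(ε/9) = ε.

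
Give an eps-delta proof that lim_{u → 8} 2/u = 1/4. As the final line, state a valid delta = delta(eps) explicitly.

Fix eps > 0. We seek delta > 0 such that 0 < |u − 8| < delta implies |2/u − (1/4)| < eps.
|2/u − (1/4)| = 2·|8 − u|/(8·|u|) = 2|u − 8|/(8|u|).
Restrict delta ≤ 4. Then |u − 8| < 4 gives |u| > 4, so 8|u| > 32.
Then |2/u − (1/4)| < 2|u − 8|/32, which is < eps when |u − 8| < 16eps.
Take delta = min(4, 16eps). Then 0 < |u − 8| < delta gives both |u − 8| < 4 and |u − 8| < 16eps, so |2/u − (1/4)| < eps.

delta = min(4, 16eps)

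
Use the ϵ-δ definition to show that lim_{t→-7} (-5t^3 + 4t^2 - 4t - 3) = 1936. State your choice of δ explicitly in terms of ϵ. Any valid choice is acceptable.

Let ϵ > 0 be given. We want δ > 0 such that 0 < |t + 7| < δ implies |(-5t^3 + 4t^2 - 4t - 3) − 1936| < ϵ.
(-5t^3 + 4t^2 - 4t - 3) − 1936 = -5t^3 + 4t^2 - 4t - 1939 = (t + 7)(-5t^2 + 39t - 277).
So |(-5t^3 + 4t^2 - 4t - 3) − 1936| = |t + 7|·|-5t^2 + 39t - 277|.
Assume first that |t + 7| < 2, so |t| < 9. Then |-5t^2 + 39t - 277| ≤ 5·9^2 + 39·9 + 277 = 1033.
Hence |(-5t^3 + 4t^2 - 4t - 3) − 1936| ≤ 1033|t + 7| < ϵ provided |t + 7| < ϵ/1033.
Choosing δ = min(2, ϵ/1033) ensures both conditions, hence |(-5t^3 + 4t^2 - 4t - 3) − 1936| < ϵ.

δ = min(2, ϵ/1033)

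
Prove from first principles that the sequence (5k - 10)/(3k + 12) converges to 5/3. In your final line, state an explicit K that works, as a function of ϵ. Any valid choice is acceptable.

Let ϵ > 0 be given. For k ≥ 1, |(5k - 10)/(3k + 12) − (5/3)| = |-90|/(3(3k + 12)) = 90/(3(3k + 12)).
Since 3k + 12 ≥ 3k for k ≥ 1, this is ≤ 90/(3·3k) = 10/k.
So |(5k - 10)/(3k + 12) − (5/3)| < ϵ whenever k > 10/ϵ.
Take K = 10/ϵ. If k > K then |(5k - 10)/(3k + 12) − (5/3)| ≤ 10/k < ϵ.

K = 10/ϵ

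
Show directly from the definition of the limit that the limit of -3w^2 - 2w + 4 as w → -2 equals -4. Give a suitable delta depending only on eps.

delta = min(2, eps/16)

Let eps > 0 be given. We want delta > 0 such that 0 < |w + 2| < delta implies |(-3w^2 - 2w + 4) + 4| < eps.
(-3w^2 - 2w + 4) + 4 = -3w^2 - 2w + 8 = (w + 2)(-3w + 4).
So |(-3w^2 - 2w + 4) + 4| = |w + 2|·|-3w + 4|.
Require delta ≤ 2. Then |w + 2| < 2 gives |w| < 4, and by the triangle inequality |-3w + 4| ≤ 3·4 + 4 = 16.
Hence |(-3w^2 - 2w + 4) + 4| ≤ 16|w + 2| < eps provided |w + 2| < eps/16.
Choosing delta = min(2, eps/16) ensures both conditions, hence |(-3w^2 - 2w + 4) + 4| < eps.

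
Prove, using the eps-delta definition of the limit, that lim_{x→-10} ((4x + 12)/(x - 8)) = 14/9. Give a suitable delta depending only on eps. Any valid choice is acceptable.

Fix eps > 0. We want delta > 0 with 0 < |x + 10| < delta ⇒ |(4x + 12)/(x - 8) − (14/9)| < eps.
Combining over a common denominator, (4x + 12)/(x - 8) − (14/9) = [(4x + 12)·(-18) − (-28)·(x - 8)] / [(-18)·(x - 8)] = -44(x + 10) / ((-18)(x - 8)).
So |(4x + 12)/(x - 8) − (14/9)| = 44|x + 10| / (18·|x − 8|).
Restrict delta ≤ 9. Then |x + 10| < 9 gives |x − 8| = |(x + 10) + (-18)| ≥ 18 − 9 = 9.
Hence |(4x + 12)/(x - 8) − (14/9)| < 44|x + 10|/(18·9) = (22/81)|x + 10|, which is < eps once |x + 10| < (81/22)eps.
Take delta = min(9, (81/22)eps). Then 0 < |x + 10| < delta forces both bounds, so |(4x + 12)/(x - 8) − (14/9)| < eps.

delta = min(9, (81/22)eps)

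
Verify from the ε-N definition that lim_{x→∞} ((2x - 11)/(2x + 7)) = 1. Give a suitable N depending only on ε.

Fix ε > 0. We seek N > 0 such that x > N implies |(2x - 11)/(2x + 7) − 1| < ε.
(2x - 11)/(2x + 7) − 1 = (2(2x - 11) − 2(2x + 7)) / (2(2x + 7)) = -36/(2(2x + 7)).
For x > 0 we have 2x + 7 > 2x, so |(2x - 11)/(2x + 7) − 1| = 36/(2(2x + 7)) < 36/(2·2x) = 9/x.
Thus |(2x - 11)/(2x + 7) − 1| < ε whenever x > 9/ε.
Take N = 9/ε. If x > N then |(2x - 11)/(2x + 7) − 1| < 9/x < ε.

N = 9/ε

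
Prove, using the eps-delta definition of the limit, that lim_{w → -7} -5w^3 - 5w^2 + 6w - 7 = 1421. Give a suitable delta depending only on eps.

Let eps > 0 be given. We want delta > 0 such that 0 < |w + 7| < delta implies |(-5w^3 - 5w^2 + 6w - 7) − 1421| < eps.
(-5w^3 - 5w^2 + 6w - 7) − 1421 = -5w^3 - 5w^2 + 6w - 1428 = (w + 7)(-5w^2 + 30w - 204).
So |(-5w^3 - 5w^2 + 6w - 7) − 1421| = |w + 7|·|-5w^2 + 30w - 204|.
Assume first that |w + 7| < 1, so |w| < 8. Then |-5w^2 + 30w - 204| ≤ 5·8^2 + 30·8 + 204 = 764.
Hence |(-5w^3 - 5w^2 + 6w - 7) − 1421| ≤ 764|w + 7| < eps provided |w + 7| < eps/764.
Take delta = min(1, eps/764). Then 0 < |w + 7| < delta gives both |w + 7| < 1 and |w + 7| < eps/764, so |(-5w^3 - 5w^2 + 6w - 7) − 1421| < eps.

delta = min(1, eps/764)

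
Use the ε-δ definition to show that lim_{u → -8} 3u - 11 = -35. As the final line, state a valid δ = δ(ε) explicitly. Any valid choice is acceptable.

Let ε > 0 be given. We need δ > 0 so that 0 < |u + 8| < δ implies |(3u - 11) + 35| < ε.
|(3u - 11) + 35| = |3u + 24| = 3|u + 8|.
So 3|u + 8| < ε exactly when |u + 8| < ε/3.
Take δ = ε/3. If 0 < |u + 8| < δ then |(3u - 11) + 35| = 3|u + 8| < 3·(ε/3) = ε.

δ = ε/3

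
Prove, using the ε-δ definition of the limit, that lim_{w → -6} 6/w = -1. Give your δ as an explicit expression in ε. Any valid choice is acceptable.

Fix ε > 0. We seek δ > 0 such that 0 < |w + 6| < δ implies |6/w + 1| < ε.
|6/w + 1| = 6·|-6 − w|/(6·|w|) = 6|w + 6|/(6|w|).
Require δ ≤ 3 so that |w| > 6 − 3 = 3, hence 6|w| > 18.
Then |6/w + 1| < 6|w + 6|/18, which is < ε when |w + 6| < 3ε.
Take δ = min(3, 3ε). Then 0 < |w + 6| < δ gives both |w + 6| < 3 and |w + 6| < 3ε, so |6/w + 1| < ε.

δ = min(3, 3ε)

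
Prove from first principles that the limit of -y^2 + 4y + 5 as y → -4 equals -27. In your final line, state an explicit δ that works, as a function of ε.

Let ε > 0. We want δ > 0 such that 0 < |y + 4| < δ implies |(-y^2 + 4y + 5) + 27| < ε.
(-y^2 + 4y + 5) + 27 = -y^2 + 4y + 32 = (y + 4)(-y + 8).
So |(-y^2 + 4y + 5) + 27| = |y + 4|·|-y + 8|.
Require δ ≤ 1. Then |y + 4| < 1 gives |y| < 5, and by the triangle inequality |-y + 8| ≤ 5 + 8 = 13.
Hence |(-y^2 + 4y + 5) + 27| ≤ 13|y + 4| < ε provided |y + 4| < ε/13.
Choosing δ = min(1, ε/13) ensures both conditions, hence |(-y^2 + 4y + 5) + 27| < ε.

δ = min(1, ε/13)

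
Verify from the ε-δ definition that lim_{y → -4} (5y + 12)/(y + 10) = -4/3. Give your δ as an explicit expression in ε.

Let ε > 0 be given. We want δ > 0 with 0 < |y + 4| < δ ⇒ |(5y + 12)/(y + 10) + 4/3| < ε.
Combining over a common denominator, (5y + 12)/(y + 10) + 4/3 = [(5y + 12)·6 − (-8)·(y + 10)] / [6·(y + 10)] = 38(y + 4) / (6(y + 10)).
So |(5y + 12)/(y + 10) + 4/3| = 38|y + 4| / (6·|y + 10|).
Restrict δ ≤ 3. Then |y + 4| < 3 gives |y + 10| = |(y + 4) + 6| ≥ 6 − 3 = 3.
Hence |(5y + 12)/(y + 10) + 4/3| < 38|y + 4|/(6·3) = (19/9)|y + 4|, which is < ε once |y + 4| < (9/19)ε.
Take δ = min(3, (9/19)ε). Then 0 < |y + 4| < δ forces both bounds, so |(5y + 12)/(y + 10) + 4/3| < ε.

δ = min(3, (9/19)ε)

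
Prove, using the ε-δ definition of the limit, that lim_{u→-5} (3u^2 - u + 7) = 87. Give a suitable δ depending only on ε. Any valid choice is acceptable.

Let ε > 0 be given. We want δ > 0 such that 0 < |u + 5| < δ implies |(3u^2 - u + 7) − 87| < ε.
(3u^2 - u + 7) − 87 = 3u^2 - u - 80 = (u + 5)(3u - 16).
So |(3u^2 - u + 7) − 87| = |u + 5|·|3u - 16|.
Require δ ≤ 2. Then |u + 5| < 2 gives |u| < 7, and by the triangle inequality |3u - 16| ≤ 3·7 + 16 = 37.
Hence |(3u^2 - u + 7) − 87| ≤ 37|u + 5| < ε provided |u + 5| < ε/37.
Take δ = min(2, ε/37). Then 0 < |u + 5| < δ gives both |u + 5| < 2 and |u + 5| < ε/37, so |(3u^2 - u + 7) − 87| < ε.

δ = min(2, ε/37)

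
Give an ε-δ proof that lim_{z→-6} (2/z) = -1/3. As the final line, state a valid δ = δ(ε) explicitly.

δ = min(3, 9ε)

Suppose ε > 0. We seek δ > 0 such that 0 < |z + 6| < δ implies |2/z + 1/3| < ε.
|2/z + 1/3| = 2·|-6 − z|/(6·|z|) = 2|z + 6|/(6|z|).
Require δ ≤ 3 so that |z| > 6 − 3 = 3, hence 6|z| > 18.
Then |2/z + 1/3| < 2|z + 6|/18, which is < ε when |z + 6| < 9ε.
Take δ = min(3, 9ε). Then 0 < |z + 6| < δ gives both |z + 6| < 3 and |z + 6| < 9ε, so |2/z + 1/3| < ε.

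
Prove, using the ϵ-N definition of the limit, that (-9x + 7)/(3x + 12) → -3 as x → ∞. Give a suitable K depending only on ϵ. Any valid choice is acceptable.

Suppose ϵ > 0. We seek K > 0 such that x > K implies |(-9x + 7)/(3x + 12) + 3| < ϵ.
(-9x + 7)/(3x + 12) + 3 = (3(-9x + 7) − (-9)(3x + 12)) / (3(3x + 12)) = 129/(3(3x + 12)).
For x > 0 we have 3x + 12 > 3x, so |(-9x + 7)/(3x + 12) + 3| = 129/(3(3x + 12)) < 129/(3·3x) = (43/3)/x.
Thus |(-9x + 7)/(3x + 12) + 3| < ϵ whenever x > (43/3)/ϵ.
Take K = (43/3)/ϵ. If x > K then |(-9x + 7)/(3x + 12) + 3| < (43/3)/x < ϵ.

K = (43/3)/ϵ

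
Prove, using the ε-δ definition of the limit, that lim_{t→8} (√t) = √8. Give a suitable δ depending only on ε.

δ = min(8, √8·ε)

Let ε > 0. We want δ > 0 such that 0 < |t − 8| < δ implies |√t − √8| < ε.
Multiplying by the conjugate, |√t − √8| = |t − 8|/(√t + √8).
Restrict δ ≤ 8 so that |t − 8| < 8 forces t > 0, and then √t + √8 > √8.
Hence |√t − √8| < |t − 8|/√8, which is < ε once |t − 8| < √8·ε.
Take δ = min(8, √8·ε). If 0 < |t − 8| < δ then t > 0 and |√t − √8| < |t − 8|/√8 < ε.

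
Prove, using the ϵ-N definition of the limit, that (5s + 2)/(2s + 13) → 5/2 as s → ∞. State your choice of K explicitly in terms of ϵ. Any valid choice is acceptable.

Let ϵ > 0 be given. We seek K > 0 such that s > K implies |(5s + 2)/(2s + 13) − (5/2)| < ϵ.
(5s + 2)/(2s + 13) − (5/2) = (2(5s + 2) − 5(2s + 13)) / (2(2s + 13)) = -61/(2(2s + 13)).
For s > 0 we have 2s + 13 > 2s, so |(5s + 2)/(2s + 13) − (5/2)| = 61/(2(2s + 13)) < 61/(2·2s) = (61/4)/s.
Thus |(5s + 2)/(2s + 13) − (5/2)| < ϵ whenever s > (61/4)/ϵ.
Take K = (61/4)/ϵ. If s > K then |(5s + 2)/(2s + 13) − (5/2)| < (61/4)/s < ϵ.

K = (61/4)/ϵ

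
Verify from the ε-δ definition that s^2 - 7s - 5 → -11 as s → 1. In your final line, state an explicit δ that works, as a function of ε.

δ = min(2, ε/9)

Let ε > 0. We want δ > 0 such that 0 < |s − 1| < δ implies |(s^2 - 7s - 5) + 11| < ε.
(s^2 - 7s - 5) + 11 = s^2 - 7s + 6 = (s − 1)(s - 6).
So |(s^2 - 7s - 5) + 11| = |s − 1|·|s - 6|.
Require δ ≤ 2. Then |s − 1| < 2 gives |s| < 3, and by the triangle inequality |s - 6| ≤ 3 + 6 = 9.
Hence |(s^2 - 7s - 5) + 11| ≤ 9|s − 1| < ε provided |s − 1| < ε/9.
Take δ = min(2, ε/9). Then 0 < |s − 1| < δ gives both |s − 1| < 2 and |s − 1| < ε/9, so |(s^2 - 7s - 5) + 11| < ε.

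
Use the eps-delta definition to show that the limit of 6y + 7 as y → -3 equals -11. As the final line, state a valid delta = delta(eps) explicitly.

Let eps > 0 be given. We need delta > 0 so that 0 < |y + 3| < delta implies |(6y + 7) + 11| < eps.
|(6y + 7) + 11| = |6y + 18| = 6|y + 3|.
So 6|y + 3| < eps exactly when |y + 3| < eps/6.
Take delta = eps/6. If 0 < |y + 3| < delta then |(6y + 7) + 11| = 6|y + 3| < 6·(eps/6) = eps.

delta = eps/6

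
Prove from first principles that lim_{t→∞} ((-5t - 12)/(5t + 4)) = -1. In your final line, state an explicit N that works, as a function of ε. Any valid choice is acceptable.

Fix ε > 0. We seek N > 0 such that t > N implies |(-5t - 12)/(5t + 4) + 1| < ε.
(-5t - 12)/(5t + 4) + 1 = (5(-5t - 12) − (-5)(5t + 4)) / (5(5t + 4)) = -40/(5(5t + 4)).
For t > 0 we have 5t + 4 > 5t, so |(-5t - 12)/(5t + 4) + 1| = 40/(5(5t + 4)) < 40/(5·5t) = (8/5)/t.
Thus |(-5t - 12)/(5t + 4) + 1| < ε whenever t > (8/5)/ε.
Take N = (8/5)/ε. If t > N then |(-5t - 12)/(5t + 4) + 1| < (8/5)/t < ε.

N = (8/5)/ε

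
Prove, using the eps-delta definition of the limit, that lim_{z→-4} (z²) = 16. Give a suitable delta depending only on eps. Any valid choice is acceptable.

Fix eps > 0. We seek delta > 0 with 0 < |z + 4| < delta ⇒ |z² − 16| < eps.
Factor: z² − 16 = (z + 4)(z - 4), so |z² − 16| = |z + 4|·|z - 4|.
Impose delta ≤ 1 so that |z| < 5; then |z - 4| ≤ 9.
Hence |z² − 16| ≤ 9|z + 4|, which is < eps once |z + 4| < eps/9.
Take delta = min(1, eps/9). If 0 < |z + 4| < delta then both bounds hold and |z² − 16| ≤ 9|z + 4| < 9·(eps/9) = eps.

delta = min(1, eps/9)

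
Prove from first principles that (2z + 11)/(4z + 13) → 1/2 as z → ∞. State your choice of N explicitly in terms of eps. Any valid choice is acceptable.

Suppose eps > 0. We seek N > 0 such that z > N implies |(2z + 11)/(4z + 13) − (1/2)| < eps.
(2z + 11)/(4z + 13) − (1/2) = (4(2z + 11) − 2(4z + 13)) / (4(4z + 13)) = 18/(4(4z + 13)).
For z > 0 we have 4z + 13 > 4z, so |(2z + 11)/(4z + 13) − (1/2)| = 18/(4(4z + 13)) < 18/(4·4z) = (9/8)/z.
Thus |(2z + 11)/(4z + 13) − (1/2)| < eps whenever z > (9/8)/eps.
Take N = (9/8)/eps. If z > N then |(2z + 11)/(4z + 13) − (1/2)| < (9/8)/z < eps.

N = (9/8)/eps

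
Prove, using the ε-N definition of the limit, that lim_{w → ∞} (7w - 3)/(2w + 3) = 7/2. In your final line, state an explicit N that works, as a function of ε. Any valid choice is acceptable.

N = (27/4)/ε

Suppose ε > 0. We seek N > 0 such that w > N implies |(7w - 3)/(2w + 3) − (7/2)| < ε.
(7w - 3)/(2w + 3) − (7/2) = (2(7w - 3) − 7(2w + 3)) / (2(2w + 3)) = -27/(2(2w + 3)).
For w > 0 we have 2w + 3 > 2w, so |(7w - 3)/(2w + 3) − (7/2)| = 27/(2(2w + 3)) < 27/(2·2w) = (27/4)/w.
Thus |(7w - 3)/(2w + 3) − (7/2)| < ε whenever w > (27/4)/ε.
Take N = (27/4)/ε. If w > N then |(7w - 3)/(2w + 3) − (7/2)| < (27/4)/w < ε.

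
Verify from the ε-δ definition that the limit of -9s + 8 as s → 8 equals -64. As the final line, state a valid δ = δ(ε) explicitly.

δ = ε/9

Let ε > 0. We need δ > 0 so that 0 < |s − 8| < δ implies |(-9s + 8) + 64| < ε.
Since (-9s + 8) + 64 = -9(s − 8), we have |(-9s + 8) + 64| = 9|s − 8|.
So 9|s − 8| < ε exactly when |s − 8| < ε/9.
Choosing δ = ε/9 gives |(-9s + 8) + 64| = 9|s − 8| < ε whenever |s − 8| < δ.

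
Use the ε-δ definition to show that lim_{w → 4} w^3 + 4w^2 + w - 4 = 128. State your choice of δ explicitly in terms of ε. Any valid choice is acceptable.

δ = min(2, ε/117)

Let ε > 0. We want δ > 0 such that 0 < |w − 4| < δ implies |(w^3 + 4w^2 + w - 4) − 128| < ε.
(w^3 + 4w^2 + w - 4) − 128 = w^3 + 4w^2 + w - 132 = (w − 4)(w^2 + 8w + 33).
So |(w^3 + 4w^2 + w - 4) − 128| = |w − 4|·|w^2 + 8w + 33|.
Require δ ≤ 2. Then |w − 4| < 2 gives |w| < 6, and by the triangle inequality |w^2 + 8w + 33| ≤ 6^2 + 8·6 + 33 = 117.
Hence |(w^3 + 4w^2 + w - 4) − 128| ≤ 117|w − 4| < ε provided |w − 4| < ε/117.
Choosing δ = min(2, ε/117) ensures both conditions, hence |(w^3 + 4w^2 + w - 4) − 128| < ε.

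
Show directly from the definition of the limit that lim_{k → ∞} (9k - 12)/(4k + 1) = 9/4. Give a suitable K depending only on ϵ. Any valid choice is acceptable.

K = (57/16)/ϵ

Suppose ϵ > 0. For k ≥ 1, |(9k - 12)/(4k + 1) − (9/4)| = |-57|/(4(4k + 1)) = 57/(4(4k + 1)).
Since 4k + 1 ≥ 4k for k ≥ 1, this is ≤ 57/(4·4k) = (57/16)/k.
So |(9k - 12)/(4k + 1) − (9/4)| < ϵ whenever k > (57/16)/ϵ.
Take K = (57/16)/ϵ. If k > K then |(9k - 12)/(4k + 1) − (9/4)| ≤ (57/16)/k < ϵ.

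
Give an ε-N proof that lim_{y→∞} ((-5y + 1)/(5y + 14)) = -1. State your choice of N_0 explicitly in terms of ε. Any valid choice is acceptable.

N_0 = 3/ε

Let ε > 0. We seek N_0 > 0 such that y > N_0 implies |(-5y + 1)/(5y + 14) + 1| < ε.
(-5y + 1)/(5y + 14) + 1 = (5(-5y + 1) − (-5)(5y + 14)) / (5(5y + 14)) = 75/(5(5y + 14)).
For y > 0 we have 5y + 14 > 5y, so |(-5y + 1)/(5y + 14) + 1| = 75/(5(5y + 14)) < 75/(5·5y) = 3/y.
Thus |(-5y + 1)/(5y + 14) + 1| < ε whenever y > 3/ε.
Take N_0 = 3/ε. If y > N_0 then |(-5y + 1)/(5y + 14) + 1| < 3/y < ε.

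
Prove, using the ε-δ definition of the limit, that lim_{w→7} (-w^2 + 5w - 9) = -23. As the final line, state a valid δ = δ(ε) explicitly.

Let ε > 0. We want δ > 0 such that 0 < |w − 7| < δ implies |(-w^2 + 5w - 9) + 23| < ε.
(-w^2 + 5w - 9) + 23 = -w^2 + 5w + 14 = (w − 7)(-w - 2).
So |(-w^2 + 5w - 9) + 23| = |w − 7|·|-w - 2|.
Assume first that |w − 7| < 1, so |w| < 8. Then |-w - 2| ≤ 8 + 2 = 10.
Hence |(-w^2 + 5w - 9) + 23| ≤ 10|w − 7| < ε provided |w − 7| < ε/10.
Choosing δ = min(1, ε/10) ensures both conditions, hence |(-w^2 + 5w - 9) + 23| < ε.

δ = min(1, ε/10)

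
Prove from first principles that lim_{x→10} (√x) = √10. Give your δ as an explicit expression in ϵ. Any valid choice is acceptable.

Let ϵ > 0. We want δ > 0 such that 0 < |x − 10| < δ implies |√x − √10| < ϵ.
Multiplying by the conjugate, |√x − √10| = |x − 10|/(√x + √10).
Restrict δ ≤ 10 so that |x − 10| < 10 forces x > 0, and then √x + √10 > √10.
Hence |√x − √10| < |x − 10|/√10, which is < ϵ once |x − 10| < √10·ϵ.
Take δ = min(10, √10·ϵ). If 0 < |x − 10| < δ then x > 0 and |√x − √10| < |x − 10|/√10 < ϵ.

δ = min(10, √10·ϵ)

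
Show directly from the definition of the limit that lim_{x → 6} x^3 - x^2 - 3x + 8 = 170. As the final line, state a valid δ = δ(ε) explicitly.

δ = min(1, ε/111)

Suppose ε > 0. We want δ > 0 such that 0 < |x − 6| < δ implies |(x^3 - x^2 - 3x + 8) − 170| < ε.
(x^3 - x^2 - 3x + 8) − 170 = x^3 - x^2 - 3x - 162 = (x − 6)(x^2 + 5x + 27).
So |(x^3 - x^2 - 3x + 8) − 170| = |x − 6|·|x^2 + 5x + 27|.
Require δ ≤ 1. Then |x − 6| < 1 gives |x| < 7, and by the triangle inequality |x^2 + 5x + 27| ≤ 7^2 + 5·7 + 27 = 111.
Hence |(x^3 - x^2 - 3x + 8) − 170| ≤ 111|x − 6| < ε provided |x − 6| < ε/111.
Choosing δ = min(1, ε/111) ensures both conditions, hence |(x^3 - x^2 - 3x + 8) − 170| < ε.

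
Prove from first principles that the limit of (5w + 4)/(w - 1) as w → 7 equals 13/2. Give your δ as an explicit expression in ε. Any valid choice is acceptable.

δ = min(3, 2ε)

Fix ε > 0. We want δ > 0 with 0 < |w − 7| < δ ⇒ |(5w + 4)/(w - 1) − (13/2)| < ε.
Combining over a common denominator, (5w + 4)/(w - 1) − (13/2) = [(5w + 4)·6 − 39·(w - 1)] / [6·(w - 1)] = -9(w − 7) / (6(w - 1)).
So |(5w + 4)/(w - 1) − (13/2)| = 9|w − 7| / (6·|w − 1|).
Restrict δ ≤ 3. Then |w − 7| < 3 gives |w − 1| = |(w − 7) + 6| ≥ 6 − 3 = 3.
Hence |(5w + 4)/(w - 1) − (13/2)| < 9|w − 7|/(6·3) = (1/2)|w − 7|, which is < ε once |w − 7| < 2ε.
Take δ = min(3, 2ε). Then 0 < |w − 7| < δ forces both bounds, so |(5w + 4)/(w - 1) − (13/2)| < ε.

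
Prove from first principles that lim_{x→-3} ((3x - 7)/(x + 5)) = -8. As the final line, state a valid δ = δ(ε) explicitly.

δ = min(1, (1/11)ε)

Let ε > 0 be given. We want δ > 0 with 0 < |x + 3| < δ ⇒ |(3x - 7)/(x + 5) + 8| < ε.
Combining over a common denominator, (3x - 7)/(x + 5) + 8 = [(3x - 7)·2 − (-16)·(x + 5)] / [2·(x + 5)] = 22(x + 3) / (2(x + 5)).
So |(3x - 7)/(x + 5) + 8| = 22|x + 3| / (2·|x + 5|).
Restrict δ ≤ 1. Then |x + 3| < 1 gives |x + 5| = |(x + 3) + 2| ≥ 2 − 1 = 1.
Hence |(3x - 7)/(x + 5) + 8| < 22|x + 3|/(2·1) = 11|x + 3|, which is < ε once |x + 3| < (1/11)ε.
Take δ = min(1, (1/11)ε). Then 0 < |x + 3| < δ forces both bounds, so |(3x - 7)/(x + 5) + 8| < ε.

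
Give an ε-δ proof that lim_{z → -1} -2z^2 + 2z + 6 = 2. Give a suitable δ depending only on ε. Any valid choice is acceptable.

δ = min(1, ε/8)

Fix ε > 0. We want δ > 0 such that 0 < |z + 1| < δ implies |(-2z^2 + 2z + 6) − 2| < ε.
(-2z^2 + 2z + 6) − 2 = -2z^2 + 2z + 4 = (z + 1)(-2z + 4).
So |(-2z^2 + 2z + 6) − 2| = |z + 1|·|-2z + 4|.
Require δ ≤ 1. Then |z + 1| < 1 gives |z| < 2, and by the triangle inequality |-2z + 4| ≤ 2·2 + 4 = 8.
Hence |(-2z^2 + 2z + 6) − 2| ≤ 8|z + 1| < ε provided |z + 1| < ε/8.
Take δ = min(1, ε/8). Then 0 < |z + 1| < δ gives both |z + 1| < 1 and |z + 1| < ε/8, so |(-2z^2 + 2z + 6) − 2| < ε.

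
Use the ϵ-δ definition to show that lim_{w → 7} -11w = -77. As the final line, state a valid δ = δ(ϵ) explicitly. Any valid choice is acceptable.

δ = ϵ/11

Let ϵ > 0 be given. We need δ > 0 so that 0 < |w − 7| < δ implies |(-11w) + 77| < ϵ.
|(-11w) + 77| = |-11w + 77| = 11|w − 7|.
So 11|w − 7| < ϵ exactly when |w − 7| < ϵ/11.
Take δ = ϵ/11. If 0 < |w − 7| < δ then |(-11w) + 77| = 11|w − 7| < 11·(ϵ/11) = ϵ.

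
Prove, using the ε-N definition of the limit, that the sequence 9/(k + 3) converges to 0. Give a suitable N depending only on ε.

N = 9/ε

Let ε > 0. For k ≥ 1, |9/(k + 3) − 0| = 9/(k + 3) ≤ 9/k.
We need 9/k < ε, i.e. k > 9/ε.
Take N = 9/ε. If k > N then |9/(k + 3)| ≤ 9/k < ε.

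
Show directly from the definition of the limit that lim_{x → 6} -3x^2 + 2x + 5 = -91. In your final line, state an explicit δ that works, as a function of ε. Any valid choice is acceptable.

δ = min(1, ε/37)

Fix ε > 0. We want δ > 0 such that 0 < |x − 6| < δ implies |(-3x^2 + 2x + 5) + 91| < ε.
(-3x^2 + 2x + 5) + 91 = -3x^2 + 2x + 96 = (x − 6)(-3x - 16).
So |(-3x^2 + 2x + 5) + 91| = |x − 6|·|-3x - 16|.
Assume first that |x − 6| < 1, so |x| < 7. Then |-3x - 16| ≤ 3·7 + 16 = 37.
Hence |(-3x^2 + 2x + 5) + 91| ≤ 37|x − 6| < ε provided |x − 6| < ε/37.
Take δ = min(1, ε/37). Then 0 < |x − 6| < δ gives both |x − 6| < 1 and |x − 6| < ε/37, so |(-3x^2 + 2x + 5) + 91| < ε.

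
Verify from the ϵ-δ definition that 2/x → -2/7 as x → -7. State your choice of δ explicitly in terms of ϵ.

δ = min(7/2, (49/4)ϵ)

Let ϵ > 0. We seek δ > 0 such that 0 < |x + 7| < δ implies |2/x + 2/7| < ϵ.
|2/x + 2/7| = 2·|-7 − x|/(7·|x|) = 2|x + 7|/(7|x|).
Require δ ≤ 7/2 so that |x| > 7 − 7/2 = 7/2, hence 7|x| > 49/2.
Then |2/x + 2/7| < 2|x + 7|/(49/2), which is < ϵ when |x + 7| < (49/4)ϵ.
Take δ = min(7/2, (49/4)ϵ). Then 0 < |x + 7| < δ gives both |x + 7| < 7/2 and |x + 7| < (49/4)ϵ, so |2/x + 2/7| < ϵ.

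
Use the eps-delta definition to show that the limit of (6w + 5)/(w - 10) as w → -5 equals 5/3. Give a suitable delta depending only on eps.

Suppose eps > 0. We want delta > 0 with 0 < |w + 5| < delta ⇒ |(6w + 5)/(w - 10) − (5/3)| < eps.
Combining over a common denominator, (6w + 5)/(w - 10) − (5/3) = [(6w + 5)·(-15) − (-25)·(w - 10)] / [(-15)·(w - 10)] = -65(w + 5) / ((-15)(w - 10)).
So |(6w + 5)/(w - 10) − (5/3)| = 65|w + 5| / (15·|w − 10|).
Restrict delta ≤ 15/2. Then |w + 5| < 15/2 gives |w − 10| = |(w + 5) + (-15)| ≥ 15 − 15/2 = 15/2.
Hence |(6w + 5)/(w - 10) − (5/3)| < 65|w + 5|/(15·(15/2)) = (26/45)|w + 5|, which is < eps once |w + 5| < (45/26)eps.
Take delta = min(15/2, (45/26)eps). Then 0 < |w + 5| < delta forces both bounds, so |(6w + 5)/(w - 10) − (5/3)| < eps.

delta = min(15/2, (45/26)eps)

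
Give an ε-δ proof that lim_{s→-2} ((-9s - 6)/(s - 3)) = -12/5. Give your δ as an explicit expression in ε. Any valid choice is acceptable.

δ = min(5/2, (25/66)ε)

Suppose ε > 0. We want δ > 0 with 0 < |s + 2| < δ ⇒ |(-9s - 6)/(s - 3) + 12/5| < ε.
Combining over a common denominator, (-9s - 6)/(s - 3) + 12/5 = [(-9s - 6)·(-5) − 12·(s - 3)] / [(-5)·(s - 3)] = 33(s + 2) / ((-5)(s - 3)).
So |(-9s - 6)/(s - 3) + 12/5| = 33|s + 2| / (5·|s − 3|).
Restrict δ ≤ 5/2. Then |s + 2| < 5/2 gives |s − 3| = |(s + 2) + (-5)| ≥ 5 − 5/2 = 5/2.
Hence |(-9s - 6)/(s - 3) + 12/5| < 33|s + 2|/(5·(5/2)) = (66/25)|s + 2|, which is < ε once |s + 2| < (25/66)ε.
Take δ = min(5/2, (25/66)ε). Then 0 < |s + 2| < δ forces both bounds, so |(-9s - 6)/(s - 3) + 12/5| < ε.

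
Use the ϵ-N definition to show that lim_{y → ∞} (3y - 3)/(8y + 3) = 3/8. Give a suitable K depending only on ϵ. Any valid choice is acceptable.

K = (33/64)/ϵ

Let ϵ > 0 be given. We seek K > 0 such that y > K implies |(3y - 3)/(8y + 3) − (3/8)| < ϵ.
(3y - 3)/(8y + 3) − (3/8) = (8(3y - 3) − 3(8y + 3)) / (8(8y + 3)) = -33/(8(8y + 3)).
For y > 0 we have 8y + 3 > 8y, so |(3y - 3)/(8y + 3) − (3/8)| = 33/(8(8y + 3)) < 33/(8·8y) = (33/64)/y.
Thus |(3y - 3)/(8y + 3) − (3/8)| < ϵ whenever y > (33/64)/ϵ.
Take K = (33/64)/ϵ. If y > K then |(3y - 3)/(8y + 3) − (3/8)| < (33/64)/y < ϵ.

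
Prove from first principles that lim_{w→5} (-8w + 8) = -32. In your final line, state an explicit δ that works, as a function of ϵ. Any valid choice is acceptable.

δ = ϵ/8

Fix ϵ > 0. We need δ > 0 so that 0 < |w − 5| < δ implies |(-8w + 8) + 32| < ϵ.
Since (-8w + 8) + 32 = -8(w − 5), we have |(-8w + 8) + 32| = 8|w − 5|.
So 8|w − 5| < ϵ exactly when |w − 5| < ϵ/8.
Take δ = ϵ/8. If 0 < |w − 5| < δ then |(-8w + 8) + 32| = 8|w − 5| < 8·(ϵ/8) = ϵ.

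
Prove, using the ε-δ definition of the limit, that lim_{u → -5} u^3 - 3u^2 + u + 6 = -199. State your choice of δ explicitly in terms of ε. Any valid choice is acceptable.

δ = min(1, ε/125)

Fix ε > 0. We want δ > 0 such that 0 < |u + 5| < δ implies |(u^3 - 3u^2 + u + 6) + 199| < ε.
(u^3 - 3u^2 + u + 6) + 199 = u^3 - 3u^2 + u + 205 = (u + 5)(u^2 - 8u + 41).
So |(u^3 - 3u^2 + u + 6) + 199| = |u + 5|·|u^2 - 8u + 41|.
Require δ ≤ 1. Then |u + 5| < 1 gives |u| < 6, and by the triangle inequality |u^2 - 8u + 41| ≤ 6^2 + 8·6 + 41 = 125.
Hence |(u^3 - 3u^2 + u + 6) + 199| ≤ 125|u + 5| < ε provided |u + 5| < ε/125.
Take δ = min(1, ε/125). Then 0 < |u + 5| < δ gives both |u + 5| < 1 and |u + 5| < ε/125, so |(u^3 - 3u^2 + u + 6) + 199| < ε.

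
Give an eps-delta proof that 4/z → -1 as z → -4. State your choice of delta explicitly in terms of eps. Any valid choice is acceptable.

delta = min(2, 2eps)

Let eps > 0 be given. We seek delta > 0 such that 0 < |z + 4| < delta implies |4/z + 1| < eps.
|4/z + 1| = 4·|-4 − z|/(4·|z|) = 4|z + 4|/(4|z|).
Require delta ≤ 2 so that |z| > 4 − 2 = 2, hence 4|z| > 8.
Then |4/z + 1| < 4|z + 4|/8, which is < eps when |z + 4| < 2eps.
Take delta = min(2, 2eps). Then 0 < |z + 4| < delta gives both |z + 4| < 2 and |z + 4| < 2eps, so |4/z + 1| < eps.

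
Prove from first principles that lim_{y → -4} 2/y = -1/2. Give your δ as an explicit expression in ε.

Let ε > 0. We seek δ > 0 such that 0 < |y + 4| < δ implies |2/y + 1/2| < ε.
|2/y + 1/2| = 2·|-4 − y|/(4·|y|) = 2|y + 4|/(4|y|).
Restrict δ ≤ 2. Then |y + 4| < 2 gives |y| > 2, so 4|y| > 8.
Then |2/y + 1/2| < 2|y + 4|/8, which is < ε when |y + 4| < 4ε.
Take δ = min(2, 4ε). Then 0 < |y + 4| < δ gives both |y + 4| < 2 and |y + 4| < 4ε, so |2/y + 1/2| < ε.

δ = min(2, 4ε)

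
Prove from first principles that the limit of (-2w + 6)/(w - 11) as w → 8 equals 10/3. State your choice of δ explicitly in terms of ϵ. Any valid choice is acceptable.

Let ϵ > 0. We want δ > 0 with 0 < |w − 8| < δ ⇒ |(-2w + 6)/(w - 11) − (10/3)| < ϵ.
Combining over a common denominator, (-2w + 6)/(w - 11) − (10/3) = [(-2w + 6)·(-3) − (-10)·(w - 11)] / [(-3)·(w - 11)] = 16(w − 8) / ((-3)(w - 11)).
So |(-2w + 6)/(w - 11) − (10/3)| = 16|w − 8| / (3·|w − 11|).
Require δ ≤ 3/2, so |w − 11| ≥ |-3| − |w − 8| > 3 − 3/2 = 3/2.
Hence |(-2w + 6)/(w - 11) − (10/3)| < 16|w − 8|/(3·(3/2)) = (32/9)|w − 8|, which is < ϵ once |w − 8| < (9/32)ϵ.
Take δ = min(3/2, (9/32)ϵ). Then 0 < |w − 8| < δ forces both bounds, so |(-2w + 6)/(w - 11) − (10/3)| < ϵ.

δ = min(3/2, (9/32)ϵ)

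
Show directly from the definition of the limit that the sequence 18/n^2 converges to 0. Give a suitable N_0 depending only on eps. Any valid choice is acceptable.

Suppose eps > 0. For n ≥ 1, |18/n^2 − 0| = 18/n^2.
18/n^2 < eps ⇔ n^2 > 18/eps ⇔ n > (18/eps)^{1/2}.
Take N_0 = (18/eps)^{1/2}. Then n > N_0 implies 18/n^2 < eps.

N_0 = (18/eps)^{1/2}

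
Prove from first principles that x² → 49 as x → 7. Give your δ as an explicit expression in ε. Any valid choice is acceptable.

δ = min(1, ε/15)

Fix ε > 0. We seek δ > 0 with 0 < |x − 7| < δ ⇒ |x² − 49| < ε.
Factor: x² − 49 = (x − 7)(x + 7), so |x² − 49| = |x − 7|·|x + 7|.
Impose δ ≤ 1 so that |x| < 8; then |x + 7| ≤ 15.
Hence |x² − 49| ≤ 15|x − 7|, which is < ε once |x − 7| < ε/15.
Take δ = min(1, ε/15). If 0 < |x − 7| < δ then both bounds hold and |x² − 49| ≤ 15|x − 7| < 15·(ε/15) = ε.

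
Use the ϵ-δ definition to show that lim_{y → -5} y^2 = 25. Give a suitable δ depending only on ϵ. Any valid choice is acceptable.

δ = min(1, ϵ/11)

Suppose ϵ > 0. We seek δ > 0 with 0 < |y + 5| < δ ⇒ |y^2 − 25| < ϵ.
Factor: y^2 − 25 = (y + 5)(y - 5), so |y^2 − 25| = |y + 5|·|y - 5|.
Restrict δ ≤ 1. Then |y + 5| < 1 gives |y| < 6, so by the triangle inequality |y - 5| ≤ 6 + 5 = 11.
Hence |y^2 − 25| ≤ 11|y + 5|, which is < ϵ once |y + 5| < ϵ/11.
Take δ = min(1, ϵ/11). If 0 < |y + 5| < δ then both bounds hold and |y^2 − 25| ≤ 11|y + 5| < 11·(ϵ/11) = ϵ.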